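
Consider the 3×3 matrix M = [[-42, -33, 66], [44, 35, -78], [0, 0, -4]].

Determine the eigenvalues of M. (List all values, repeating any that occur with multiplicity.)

-9, -4, 2

The characteristic polynomial is p(lambda) = det(lambda·I - M).
Expanding along the first row, p(lambda) = lambda^3 + 11·lambda^2 + 10·lambda - 72.
Rational-root test: lambda = -4 gives p(-4) = 0.
Factor out (lambda + 4): p(lambda) = (lambda + 4)·(lambda^2 + 7·lambda - 18).
The quadratic factors as (lambda + 9)·(lambda - 2).
Eigenvalues: -9, -4, 2.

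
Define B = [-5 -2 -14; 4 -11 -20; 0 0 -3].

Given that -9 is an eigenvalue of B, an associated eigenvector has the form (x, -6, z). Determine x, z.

-3, 0

We need (B + 9I)v = 0.
B + 9I = [[4, -2, -14], [4, -2, -20], [0, 0, 6]].
Row 1: (4)·x + (-2)·-6 + (-14)·z = 0
Row 2: (4)·x + (-2)·-6 + (-20)·z = 0
Row 3: (0)·x + (0)·-6 + (6)·z = 0
Solving gives x = -3, z = 0.
Check: B·(-3, -6, 0) = (27, 54, 0) = -9·(-3, -6, 0).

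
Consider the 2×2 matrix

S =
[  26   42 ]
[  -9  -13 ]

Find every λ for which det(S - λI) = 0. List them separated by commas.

det(S - μI) = (26 - μ)(-13 - μ) - (42)·(-9) = μ^2 - 13μ + 40.
This factors as (μ - 5)·(μ - 8) = 0.
Eigenvalues: 5, 8.

5, 8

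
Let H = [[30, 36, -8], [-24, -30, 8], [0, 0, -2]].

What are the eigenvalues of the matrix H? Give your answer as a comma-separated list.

The characteristic polynomial is p(λ) = det(λI - H).
Cofactor expansion gives p(λ) = λ^3 + 2λ^2 - 36λ - 72.
Try λ = -2: p(-2) = 0, so -2 is a root.
Factor out (λ + 2): p(λ) = (λ + 2)·(λ^2 - 36).
The quadratic factors as (λ + 6)·(λ - 6).
Eigenvalues: -6, -2, 6.

-6, -2, 6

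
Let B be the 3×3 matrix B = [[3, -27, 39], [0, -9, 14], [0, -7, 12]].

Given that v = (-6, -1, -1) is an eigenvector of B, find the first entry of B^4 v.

First find the eigenvalue: Bv = (-30, -5, -5) = 5·(-6, -1, -1), so λ = 5.
Then B^4 v = λ^4·v = 5^4·(-6, -1, -1) = 625·(-6, -1, -1) = (-3750, -625, -625).

-3750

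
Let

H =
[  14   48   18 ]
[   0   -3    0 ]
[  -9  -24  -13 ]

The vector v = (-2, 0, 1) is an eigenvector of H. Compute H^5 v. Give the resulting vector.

First find the eigenvalue: Hv = (-10, 0, 5) = 5·(-2, 0, 1), so λ = 5.
Then H^5 v = λ^5·v = 5^5·(-2, 0, 1) = 3125·(-2, 0, 1) = (-6250, 0, 3125).

(-6250, 0, 3125)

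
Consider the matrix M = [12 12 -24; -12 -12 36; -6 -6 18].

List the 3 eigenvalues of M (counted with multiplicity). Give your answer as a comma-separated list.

Set up det(lambda·I - M) = 0.
Expanding the 3×3 determinant: p(lambda) = lambda^3 - 18·lambda^2 + 72·lambda.
Since p(6) = 0, lambda = 6 is a root.
Factor out (lambda - 6): p(lambda) = (lambda - 6)·(lambda^2 - 12·lambda).
The quadratic factors as lambda·(lambda - 12).
Eigenvalues: 0, 6, 12.

0, 6, 12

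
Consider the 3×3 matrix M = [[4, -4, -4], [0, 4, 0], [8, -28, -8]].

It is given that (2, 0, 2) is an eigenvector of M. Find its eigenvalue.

0

Compute Mv: M·(2, 0, 2) = (0, 0, 0).
Since Mv = λv, compare component 1: 0 = λ·2, so λ = 0.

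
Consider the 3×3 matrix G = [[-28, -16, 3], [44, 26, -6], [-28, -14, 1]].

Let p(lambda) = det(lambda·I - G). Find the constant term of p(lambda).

p(lambda) = lambda^3 + lambda^2 - 26·lambda + 24.
The constant term is 24.

24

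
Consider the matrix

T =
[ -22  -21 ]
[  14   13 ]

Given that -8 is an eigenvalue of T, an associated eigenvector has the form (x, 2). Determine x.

We need (T + 8I)v = 0.
T + 8I = [[-14, -21], [14, 21]].
Row 1: (-14)·x + (-21)·2 = 0
Row 2: (14)·x + (21)·2 = 0
Solving gives x = -3.
Check: T·(-3, 2) = (24, -16) = -8·(-3, 2).

-3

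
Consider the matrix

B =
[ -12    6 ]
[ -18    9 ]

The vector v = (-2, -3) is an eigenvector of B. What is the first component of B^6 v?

-1458

First find the eigenvalue: Bv = (6, 9) = -3·(-2, -3), so λ = -3.
Then B^6 v = λ^6·v = (-3)^6·(-2, -3) = 729·(-2, -3) = (-1458, -2187).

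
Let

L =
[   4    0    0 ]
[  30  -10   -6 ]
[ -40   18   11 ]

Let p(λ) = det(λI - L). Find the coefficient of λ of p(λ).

2

p(λ) = λ^3 - 5λ^2 + 2λ + 8.
The coefficient of λ is 2.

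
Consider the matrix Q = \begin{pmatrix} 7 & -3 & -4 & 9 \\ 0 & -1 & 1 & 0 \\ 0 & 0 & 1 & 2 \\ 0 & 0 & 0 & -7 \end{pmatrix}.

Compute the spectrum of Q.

Q is upper triangular, so its eigenvalues are the diagonal entries.
Diagonal: 7, -1, 1, -7.

-7, -1, 1, 7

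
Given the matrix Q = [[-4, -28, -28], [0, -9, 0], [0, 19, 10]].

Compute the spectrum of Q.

-9, -4, 10

Compute the characteristic polynomial p(t) = det(tI - Q).
Cofactor expansion gives p(t) = t^3 + 3t^2 - 94t - 360.
Rational-root test: t = -4 gives p(-4) = 0.
Factor out (t + 4): p(t) = (t + 4)·(t^2 - t - 90).
The quadratic factors as (t + 9)·(t - 10).
Eigenvalues: -9, -4, 10.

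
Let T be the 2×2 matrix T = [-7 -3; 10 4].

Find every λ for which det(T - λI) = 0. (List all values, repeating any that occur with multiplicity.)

-2, -1

det(T - rI) = (-7 - r)(4 - r) - (-3)·(10) = r^2 + 3r + 2.
This factors as (r + 2)·(r + 1) = 0.
Eigenvalues: -2, -1.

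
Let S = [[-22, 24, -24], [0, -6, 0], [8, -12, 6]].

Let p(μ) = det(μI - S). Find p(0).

360

p(0) = det(0·I − S) = det(−S) = (−1)^3·det(S).
det(S) = -360, so p(0) = 360.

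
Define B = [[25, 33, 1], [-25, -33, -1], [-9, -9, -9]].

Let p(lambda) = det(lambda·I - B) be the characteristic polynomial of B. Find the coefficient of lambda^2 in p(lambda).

The coefficient of lambda^2 of det(lambda·I - B) is −trace(B).
trace(B) = (25) + (-33) + (-9) = -17, so the coefficient is 17.

17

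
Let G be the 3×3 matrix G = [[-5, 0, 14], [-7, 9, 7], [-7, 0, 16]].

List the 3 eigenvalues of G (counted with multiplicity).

The characteristic polynomial is p(λ) = det(λI - G).
Expanding along the first row, p(λ) = λ^3 - 20λ^2 + 117λ - 162.
Since p(2) = 0, λ = 2 is a root.
Factor out (λ - 2): p(λ) = (λ - 2)·(λ^2 - 18λ + 81).
The quadratic factor is (λ - 9)^2.
Eigenvalues: 2, 9, 9.

2, 9, 9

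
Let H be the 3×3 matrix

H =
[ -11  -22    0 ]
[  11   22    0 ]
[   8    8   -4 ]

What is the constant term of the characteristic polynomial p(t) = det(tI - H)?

0

p(0) = det(0·I − H) = det(−H) = (−1)^3·det(H).
det(H) = 0, so p(0) = 0.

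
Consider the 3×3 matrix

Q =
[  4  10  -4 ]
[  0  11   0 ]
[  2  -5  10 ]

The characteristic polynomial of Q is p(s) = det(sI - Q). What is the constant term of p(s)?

-528

p(s) = s^3 - 25s^2 + 202s - 528.
The constant term is -528.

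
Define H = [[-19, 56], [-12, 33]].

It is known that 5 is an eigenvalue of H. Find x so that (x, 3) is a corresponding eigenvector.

We need (H - 5I)v = 0.
H - 5I = [[-24, 56], [-12, 28]].
Row 1: (-24)·x + (56)·3 = 0
Row 2: (-12)·x + (28)·3 = 0
Solving gives x = 7.
Check: H·(7, 3) = (35, 15) = 5·(7, 3).

7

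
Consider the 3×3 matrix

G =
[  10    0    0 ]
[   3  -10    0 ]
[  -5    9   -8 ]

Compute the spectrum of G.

G is lower triangular, so its eigenvalues are the diagonal entries.
Diagonal: 10, -10, -8.

-10, -8, 10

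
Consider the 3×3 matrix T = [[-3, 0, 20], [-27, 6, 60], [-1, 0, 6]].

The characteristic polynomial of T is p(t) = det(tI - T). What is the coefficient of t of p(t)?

20

p(t) = t^3 - 9t^2 + 20t - 12.
The coefficient of t is 20.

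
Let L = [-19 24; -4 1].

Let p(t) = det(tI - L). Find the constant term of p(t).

77

p(t) = t^2 + 18t + 77.
The constant term is 77.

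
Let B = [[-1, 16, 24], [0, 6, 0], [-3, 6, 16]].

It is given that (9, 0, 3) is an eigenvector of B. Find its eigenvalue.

7

Compute Bv: B·(9, 0, 3) = (63, 0, 21).
Since Bv = λv, compare component 1: 63 = λ·9, so λ = 7.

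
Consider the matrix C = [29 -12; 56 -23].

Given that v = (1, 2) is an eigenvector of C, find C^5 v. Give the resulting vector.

First find the eigenvalue: Cv = (5, 10) = 5·(1, 2), so λ = 5.
Then C^5 v = λ^5·v = 5^5·(1, 2) = 3125·(1, 2) = (3125, 6250).

(3125, 6250)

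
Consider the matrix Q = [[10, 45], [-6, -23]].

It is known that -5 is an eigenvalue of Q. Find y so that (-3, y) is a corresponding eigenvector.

We need (Q + 5I)v = 0.
Q + 5I = [[15, 45], [-6, -18]].
Row 1: (15)·-3 + (45)·y = 0
Row 2: (-6)·-3 + (-18)·y = 0
Solving gives y = 1.
Check: Q·(-3, 1) = (15, -5) = -5·(-3, 1).

1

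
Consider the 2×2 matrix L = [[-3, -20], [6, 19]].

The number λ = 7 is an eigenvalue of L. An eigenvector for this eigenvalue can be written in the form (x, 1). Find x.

We need (L - 7I)v = 0.
L - 7I = [[-10, -20], [6, 12]].
Row 1: (-10)·x + (-20)·1 = 0
Row 2: (6)·x + (12)·1 = 0
Solving gives x = -2.
Check: L·(-2, 1) = (-14, 7) = 7·(-2, 1).

-2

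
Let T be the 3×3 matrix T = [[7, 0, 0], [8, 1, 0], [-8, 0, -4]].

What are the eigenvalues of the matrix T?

-4, 1, 7

T is lower triangular, so its eigenvalues are the diagonal entries.
Diagonal: 7, 1, -4.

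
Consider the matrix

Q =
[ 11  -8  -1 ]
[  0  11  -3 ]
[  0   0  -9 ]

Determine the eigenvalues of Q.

Q is upper triangular, so its eigenvalues are the diagonal entries.
Diagonal: 11, 11, -9.

-9, 11, 11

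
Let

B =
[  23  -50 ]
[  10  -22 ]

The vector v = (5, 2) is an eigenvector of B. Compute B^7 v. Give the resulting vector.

(10935, 4374)

First find the eigenvalue: Bv = (15, 6) = 3·(5, 2), so λ = 3.
Then B^7 v = λ^7·v = 3^7·(5, 2) = 2187·(5, 2) = (10935, 4374).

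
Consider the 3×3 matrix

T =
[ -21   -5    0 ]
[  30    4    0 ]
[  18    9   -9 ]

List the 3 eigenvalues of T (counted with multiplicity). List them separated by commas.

Set up det(lambda·I - T) = 0.
Expanding the 3×3 determinant: p(lambda) = lambda^3 + 26·lambda^2 + 219·lambda + 594.
Try lambda = -6: p(-6) = 0, so -6 is a root.
Dividing by (lambda + 6) leaves lambda^2 + 20·lambda + 99.
The quadratic factors as (lambda + 11)·(lambda + 9).
Eigenvalues: -11, -9, -6.

-11, -9, -6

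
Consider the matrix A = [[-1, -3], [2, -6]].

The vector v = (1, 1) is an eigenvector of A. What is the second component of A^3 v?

First find the eigenvalue: Av = (-4, -4) = -4·(1, 1), so λ = -4.
Then A^3 v = λ^3·v = (-4)^3·(1, 1) = -64·(1, 1) = (-64, -64).

-64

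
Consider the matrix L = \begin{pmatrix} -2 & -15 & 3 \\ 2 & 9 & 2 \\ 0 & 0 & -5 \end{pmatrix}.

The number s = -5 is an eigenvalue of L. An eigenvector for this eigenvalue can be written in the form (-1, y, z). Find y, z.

0, 1

We need (L + 5I)v = 0.
L + 5I = [[3, -15, 3], [2, 14, 2], [0, 0, 0]].
Row 1: (3)·-1 + (-15)·y + (3)·z = 0
Row 2: (2)·-1 + (14)·y + (2)·z = 0
Row 3: (0)·-1 + (0)·y + (0)·z = 0
Solving gives y = 0, z = 1.
Check: L·(-1, 0, 1) = (5, 0, -5) = -5·(-1, 0, 1).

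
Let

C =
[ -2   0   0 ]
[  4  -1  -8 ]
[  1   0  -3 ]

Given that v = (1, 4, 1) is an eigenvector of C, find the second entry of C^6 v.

First find the eigenvalue: Cv = (-2, -8, -2) = -2·(1, 4, 1), so λ = -2.
Then C^6 v = λ^6·v = (-2)^6·(1, 4, 1) = 64·(1, 4, 1) = (64, 256, 64).

256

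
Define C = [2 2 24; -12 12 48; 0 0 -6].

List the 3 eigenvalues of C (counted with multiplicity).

-6, 6, 8

Compute the characteristic polynomial p(t) = det(tI - C).
Expanding along the first row, p(t) = t^3 - 8t^2 - 36t + 288.
Try t = 8: p(8) = 0, so 8 is a root.
Factor out (t - 8): p(t) = (t - 8)·(t^2 - 36).
The quadratic factors as (t + 6)·(t - 6).
Eigenvalues: -6, 6, 8.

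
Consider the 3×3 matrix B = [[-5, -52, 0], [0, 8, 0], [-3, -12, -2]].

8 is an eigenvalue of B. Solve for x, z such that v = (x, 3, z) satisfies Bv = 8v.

-12, 0

We need (B - 8I)v = 0.
B - 8I = [[-13, -52, 0], [0, 0, 0], [-3, -12, -10]].
Row 1: (-13)·x + (-52)·3 + (0)·z = 0
Row 2: (0)·x + (0)·3 + (0)·z = 0
Row 3: (-3)·x + (-12)·3 + (-10)·z = 0
Solving gives x = -12, z = 0.
Check: B·(-12, 3, 0) = (-96, 24, 0) = 8·(-12, 3, 0).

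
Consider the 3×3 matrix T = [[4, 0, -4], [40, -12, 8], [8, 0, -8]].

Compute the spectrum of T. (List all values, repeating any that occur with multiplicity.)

-12, -4, 0

Compute the characteristic polynomial p(lambda) = det(lambda·I - T).
Cofactor expansion gives p(lambda) = lambda^3 + 16·lambda^2 + 48·lambda.
Rational-root test: lambda = -12 gives p(-12) = 0.
Dividing by (lambda + 12) leaves lambda^2 + 4·lambda.
The quadratic factors as (lambda + 4)·lambda.
Eigenvalues: -12, -4, 0.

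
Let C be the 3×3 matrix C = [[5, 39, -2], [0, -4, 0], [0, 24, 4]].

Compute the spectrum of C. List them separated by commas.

-4, 4, 5

Compute the characteristic polynomial p(λ) = det(λI - C).
Expanding the 3×3 determinant: p(λ) = λ^3 - 5λ^2 - 16λ + 80.
Since p(4) = 0, λ = 4 is a root.
Dividing by (λ - 4) leaves λ^2 - λ - 20.
The quadratic factors as (λ + 4)·(λ - 5).
Eigenvalues: -4, 4, 5.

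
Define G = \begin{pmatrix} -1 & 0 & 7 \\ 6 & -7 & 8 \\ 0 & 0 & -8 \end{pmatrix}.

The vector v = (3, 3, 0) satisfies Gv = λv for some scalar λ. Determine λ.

Compute Gv: G·(3, 3, 0) = (-3, -3, 0).
Since Gv = λv, compare component 1: -3 = λ·3, so λ = -1.

-1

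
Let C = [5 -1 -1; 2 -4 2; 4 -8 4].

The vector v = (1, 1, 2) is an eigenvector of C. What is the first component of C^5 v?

32

First find the eigenvalue: Cv = (2, 2, 4) = 2·(1, 1, 2), so λ = 2.
Then C^5 v = λ^5·v = 2^5·(1, 1, 2) = 32·(1, 1, 2) = (32, 32, 64).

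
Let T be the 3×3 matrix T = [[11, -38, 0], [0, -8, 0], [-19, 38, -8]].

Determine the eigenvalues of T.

Compute the characteristic polynomial p(s) = det(sI - T).
Expanding along the first row, p(s) = s^3 + 5s^2 - 112s - 704.
Rational-root test: s = -8 gives p(-8) = 0.
Dividing by (s + 8) leaves s^2 - 3s - 88.
The quadratic factors as (s + 8)·(s - 11).
Eigenvalues: -8, -8, 11.

-8, -8, 11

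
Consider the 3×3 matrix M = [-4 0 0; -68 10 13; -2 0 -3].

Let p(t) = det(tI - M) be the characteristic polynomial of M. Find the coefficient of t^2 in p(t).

-3

The coefficient of t^2 of det(tI - M) is −trace(M).
trace(M) = (-4) + (10) + (-3) = 3, so the coefficient is -3.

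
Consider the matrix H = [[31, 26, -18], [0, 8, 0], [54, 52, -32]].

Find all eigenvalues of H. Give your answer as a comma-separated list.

Set up det(lambda·I - H) = 0.
Expanding the 3×3 determinant: p(lambda) = lambda^3 - 7·lambda^2 - 28·lambda + 160.
Rational-root test: lambda = 8 gives p(8) = 0.
Factor out (lambda - 8): p(lambda) = (lambda - 8)·(lambda^2 + lambda - 20).
The quadratic factors as (lambda + 5)·(lambda - 4).
Eigenvalues: -5, 4, 8.

-5, 4, 8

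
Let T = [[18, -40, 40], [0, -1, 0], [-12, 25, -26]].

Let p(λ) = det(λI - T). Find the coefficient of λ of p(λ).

p(λ) = λ^3 + 9λ^2 + 20λ + 12.
The coefficient of λ is 20.

20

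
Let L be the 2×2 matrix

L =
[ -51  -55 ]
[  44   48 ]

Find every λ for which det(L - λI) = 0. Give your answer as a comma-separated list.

det(L - λI) = (-51 - λ)(48 - λ) - (-55)·(44) = λ^2 + 3λ - 28.
This factors as (λ + 7)·(λ - 4) = 0.
Eigenvalues: -7, 4.

-7, 4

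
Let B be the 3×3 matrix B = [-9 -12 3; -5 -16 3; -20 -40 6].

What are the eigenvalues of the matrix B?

-9, -6, -4

Compute the characteristic polynomial p(λ) = det(λI - B).
Expanding the 3×3 determinant: p(λ) = λ^3 + 19λ^2 + 114λ + 216.
Try λ = -6: p(-6) = 0, so -6 is a root.
Factor out (λ + 6): p(λ) = (λ + 6)·(λ^2 + 13λ + 36).
The quadratic factors as (λ + 9)·(λ + 4).
Eigenvalues: -9, -6, -4.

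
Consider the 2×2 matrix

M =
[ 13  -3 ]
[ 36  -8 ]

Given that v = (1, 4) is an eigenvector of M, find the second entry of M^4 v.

First find the eigenvalue: Mv = (1, 4) = 1·(1, 4), so λ = 1.
Then M^4 v = λ^4·v = 1^4·(1, 4) = 1·(1, 4) = (1, 4).

4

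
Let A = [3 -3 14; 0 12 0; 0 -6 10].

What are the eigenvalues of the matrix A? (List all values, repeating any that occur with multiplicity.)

Compute the characteristic polynomial p(s) = det(sI - A).
Expanding along the first row, p(s) = s^3 - 25s^2 + 186s - 360.
Try s = 3: p(3) = 0, so 3 is a root.
Factor out (s - 3): p(s) = (s - 3)·(s^2 - 22s + 120).
The quadratic factors as (s - 10)·(s - 12).
Eigenvalues: 3, 10, 12.

3, 10, 12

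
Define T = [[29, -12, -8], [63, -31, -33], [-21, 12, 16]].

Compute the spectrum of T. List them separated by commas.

Compute the characteristic polynomial p(λ) = det(λI - T).
Expanding the 3×3 determinant: p(λ) = λ^3 - 14λ^2 + 53λ - 40.
Since p(5) = 0, λ = 5 is a root.
Dividing by (λ - 5) leaves λ^2 - 9λ + 8.
The quadratic factors as (λ - 1)·(λ - 8).
Eigenvalues: 1, 5, 8.

1, 5, 8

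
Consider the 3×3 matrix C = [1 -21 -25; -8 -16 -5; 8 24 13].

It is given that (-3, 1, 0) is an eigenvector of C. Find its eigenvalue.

Compute Cv: C·(-3, 1, 0) = (-24, 8, 0).
Since Cv = λv, compare component 1: -24 = λ·-3, so λ = 8.

8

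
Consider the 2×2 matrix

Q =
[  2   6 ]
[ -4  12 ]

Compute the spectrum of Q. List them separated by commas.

6, 8

det(Q - λI) = (2 - λ)(12 - λ) - (6)·(-4) = λ^2 - 14λ + 48.
This factors as (λ - 6)·(λ - 8) = 0.
Eigenvalues: 6, 8.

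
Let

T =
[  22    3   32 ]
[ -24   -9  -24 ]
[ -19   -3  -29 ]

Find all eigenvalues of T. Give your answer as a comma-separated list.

-10, -9, 3

Set up det(sI - T) = 0.
Expanding along the first row, p(s) = s^3 + 16s^2 + 33s - 270.
Rational-root test: s = 3 gives p(3) = 0.
Dividing by (s - 3) leaves s^2 + 19s + 90.
The quadratic factors as (s + 10)·(s + 9).
Eigenvalues: -10, -9, 3.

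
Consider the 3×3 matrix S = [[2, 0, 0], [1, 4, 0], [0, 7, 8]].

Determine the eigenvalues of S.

S is lower triangular, so its eigenvalues are the diagonal entries.
Diagonal: 2, 4, 8.

2, 4, 8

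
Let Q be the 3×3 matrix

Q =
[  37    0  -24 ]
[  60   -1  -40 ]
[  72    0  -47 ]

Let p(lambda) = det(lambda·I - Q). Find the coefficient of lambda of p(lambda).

p(lambda) = lambda^3 + 11·lambda^2 - lambda - 11.
The coefficient of lambda is -1.

-1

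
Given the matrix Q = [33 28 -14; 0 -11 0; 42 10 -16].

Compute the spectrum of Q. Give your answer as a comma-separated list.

-11, 5, 12

Compute the characteristic polynomial p(λ) = det(λI - Q).
Expanding along the first row, p(λ) = λ^3 - 6λ^2 - 127λ + 660.
Try λ = 12: p(12) = 0, so 12 is a root.
Dividing by (λ - 12) leaves λ^2 + 6λ - 55.
The quadratic factors as (λ + 11)·(λ - 5).
Eigenvalues: -11, 5, 12.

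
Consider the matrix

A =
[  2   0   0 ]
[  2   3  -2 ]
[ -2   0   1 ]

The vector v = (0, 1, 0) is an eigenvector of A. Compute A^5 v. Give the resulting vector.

First find the eigenvalue: Av = (0, 3, 0) = 3·(0, 1, 0), so λ = 3.
Then A^5 v = λ^5·v = 3^5·(0, 1, 0) = 243·(0, 1, 0) = (0, 243, 0).

(0, 243, 0)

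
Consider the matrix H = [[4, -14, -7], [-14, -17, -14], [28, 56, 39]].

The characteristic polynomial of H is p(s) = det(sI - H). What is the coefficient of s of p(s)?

p(s) = s^3 - 26s^2 + 209s - 484.
The coefficient of s is 209.

209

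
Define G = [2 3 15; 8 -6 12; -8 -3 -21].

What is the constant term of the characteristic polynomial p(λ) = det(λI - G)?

p(0) = det(0·I − G) = det(−G) = (−1)^3·det(G).
det(G) = -540, so p(0) = 540.

540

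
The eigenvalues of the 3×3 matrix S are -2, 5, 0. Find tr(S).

trace(S) is the sum of the eigenvalues: (-2) + (5) + (0) = 3.

3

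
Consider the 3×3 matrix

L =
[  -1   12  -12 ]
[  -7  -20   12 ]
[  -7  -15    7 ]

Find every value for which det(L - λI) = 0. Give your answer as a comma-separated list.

The characteristic polynomial is p(t) = det(tI - L).
Expanding the 3×3 determinant: p(t) = t^3 + 14t^2 + 53t + 40.
Since p(-1) = 0, t = -1 is a root.
Factor out (t + 1): p(t) = (t + 1)·(t^2 + 13t + 40).
The quadratic factors as (t + 8)·(t + 5).
Eigenvalues: -8, -5, -1.

-8, -5, -1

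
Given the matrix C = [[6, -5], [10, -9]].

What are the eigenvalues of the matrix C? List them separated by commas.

-4, 1

det(C - rI) = (6 - r)(-9 - r) - (-5)·(10) = r^2 + 3r - 4.
This factors as (r + 4)·(r - 1) = 0.
Eigenvalues: -4, 1.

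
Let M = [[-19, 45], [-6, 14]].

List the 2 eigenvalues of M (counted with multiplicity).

-4, -1

det(M - sI) = (-19 - s)(14 - s) - (45)·(-6) = s^2 + 5s + 4.
This factors as (s + 4)·(s + 1) = 0.
Eigenvalues: -4, -1.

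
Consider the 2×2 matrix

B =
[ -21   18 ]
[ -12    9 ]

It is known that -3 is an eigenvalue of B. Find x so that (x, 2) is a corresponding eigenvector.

2

We need (B + 3I)v = 0.
B + 3I = [[-18, 18], [-12, 12]].
Row 1: (-18)·x + (18)·2 = 0
Row 2: (-12)·x + (12)·2 = 0
Solving gives x = 2.
Check: B·(2, 2) = (-6, -6) = -3·(2, 2).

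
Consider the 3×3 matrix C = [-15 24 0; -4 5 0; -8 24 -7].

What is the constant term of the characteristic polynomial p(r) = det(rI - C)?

p(0) = det(0·I − C) = det(−C) = (−1)^3·det(C).
det(C) = -147, so p(0) = 147.

147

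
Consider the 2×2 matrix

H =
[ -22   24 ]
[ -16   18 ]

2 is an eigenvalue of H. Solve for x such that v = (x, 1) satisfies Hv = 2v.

1

We need (H - 2I)v = 0.
H - 2I = [[-24, 24], [-16, 16]].
Row 1: (-24)·x + (24)·1 = 0
Row 2: (-16)·x + (16)·1 = 0
Solving gives x = 1.
Check: H·(1, 1) = (2, 2) = 2·(1, 1).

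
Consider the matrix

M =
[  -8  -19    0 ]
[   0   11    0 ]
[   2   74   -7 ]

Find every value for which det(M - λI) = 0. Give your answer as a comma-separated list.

-8, -7, 11

Set up det(lambda·I - M) = 0.
Cofactor expansion gives p(lambda) = lambda^3 + 4·lambda^2 - 109·lambda - 616.
Try lambda = 11: p(11) = 0, so 11 is a root.
Factor out (lambda - 11): p(lambda) = (lambda - 11)·(lambda^2 + 15·lambda + 56).
The quadratic factors as (lambda + 8)·(lambda + 7).
Eigenvalues: -8, -7, 11.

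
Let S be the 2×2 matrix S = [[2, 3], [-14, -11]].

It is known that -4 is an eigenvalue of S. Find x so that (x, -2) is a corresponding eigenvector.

1

We need (S + 4I)v = 0.
S + 4I = [[6, 3], [-14, -7]].
Row 1: (6)·x + (3)·-2 = 0
Row 2: (-14)·x + (-7)·-2 = 0
Solving gives x = 1.
Check: S·(1, -2) = (-4, 8) = -4·(1, -2).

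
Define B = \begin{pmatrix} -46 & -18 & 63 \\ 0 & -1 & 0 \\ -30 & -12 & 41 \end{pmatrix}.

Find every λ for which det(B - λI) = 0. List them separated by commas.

-4, -1, -1

The characteristic polynomial is p(λ) = det(λI - B).
Expanding the 3×3 determinant: p(λ) = λ^3 + 6λ^2 + 9λ + 4.
Try λ = -1: p(-1) = 0, so -1 is a root.
Dividing by (λ + 1) leaves λ^2 + 5λ + 4.
The quadratic factors as (λ + 4)·(λ + 1).
Eigenvalues: -4, -1, -1.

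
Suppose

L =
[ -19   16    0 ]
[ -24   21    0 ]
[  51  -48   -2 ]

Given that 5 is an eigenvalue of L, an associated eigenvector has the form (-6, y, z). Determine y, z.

-9, 18

We need (L - 5I)v = 0.
L - 5I = [[-24, 16, 0], [-24, 16, 0], [51, -48, -7]].
Row 1: (-24)·-6 + (16)·y + (0)·z = 0
Row 2: (-24)·-6 + (16)·y + (0)·z = 0
Row 3: (51)·-6 + (-48)·y + (-7)·z = 0
Solving gives y = -9, z = 18.
Check: L·(-6, -9, 18) = (-30, -45, 90) = 5·(-6, -9, 18).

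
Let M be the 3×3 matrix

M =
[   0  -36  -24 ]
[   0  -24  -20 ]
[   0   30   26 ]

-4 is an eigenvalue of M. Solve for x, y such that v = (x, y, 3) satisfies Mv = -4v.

-9, -3

We need (M + 4I)v = 0.
M + 4I = [[4, -36, -24], [0, -20, -20], [0, 30, 30]].
Row 1: (4)·x + (-36)·y + (-24)·3 = 0
Row 2: (0)·x + (-20)·y + (-20)·3 = 0
Row 3: (0)·x + (30)·y + (30)·3 = 0
Solving gives x = -9, y = -3.
Check: M·(-9, -3, 3) = (36, 12, -12) = -4·(-9, -3, 3).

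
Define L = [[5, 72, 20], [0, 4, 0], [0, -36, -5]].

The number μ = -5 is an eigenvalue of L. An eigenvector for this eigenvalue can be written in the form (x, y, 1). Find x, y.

We need (L + 5I)v = 0.
L + 5I = [[10, 72, 20], [0, 9, 0], [0, -36, 0]].
Row 1: (10)·x + (72)·y + (20)·1 = 0
Row 2: (0)·x + (9)·y + (0)·1 = 0
Row 3: (0)·x + (-36)·y + (0)·1 = 0
Solving gives x = -2, y = 0.
Check: L·(-2, 0, 1) = (10, 0, -5) = -5·(-2, 0, 1).

-2, 0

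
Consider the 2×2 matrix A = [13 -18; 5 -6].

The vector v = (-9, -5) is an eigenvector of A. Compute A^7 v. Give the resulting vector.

(-19683, -10935)

First find the eigenvalue: Av = (-27, -15) = 3·(-9, -5), so λ = 3.
Then A^7 v = λ^7·v = 3^7·(-9, -5) = 2187·(-9, -5) = (-19683, -10935).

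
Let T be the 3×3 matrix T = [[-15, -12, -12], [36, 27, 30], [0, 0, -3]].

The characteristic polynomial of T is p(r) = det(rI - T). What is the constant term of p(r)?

81

p(r) = r^3 - 9r^2 - 9r + 81.
The constant term is 81.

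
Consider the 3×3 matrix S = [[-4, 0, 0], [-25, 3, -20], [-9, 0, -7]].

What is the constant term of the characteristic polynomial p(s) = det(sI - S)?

p(0) = det(0·I − S) = det(−S) = (−1)^3·det(S).
det(S) = 84, so p(0) = -84.

-84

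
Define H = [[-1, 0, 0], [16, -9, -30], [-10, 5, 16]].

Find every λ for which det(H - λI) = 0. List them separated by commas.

-1, 1, 6

Set up det(tI - H) = 0.
Expanding along the first row, p(t) = t^3 - 6t^2 - t + 6.
Since p(-1) = 0, t = -1 is a root.
Dividing by (t + 1) leaves t^2 - 7t + 6.
The quadratic factors as (t - 1)·(t - 6).
Eigenvalues: -1, 1, 6.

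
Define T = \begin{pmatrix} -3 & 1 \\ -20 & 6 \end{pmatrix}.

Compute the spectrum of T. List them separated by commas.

1, 2

det(T - λI) = (-3 - λ)(6 - λ) - (1)·(-20) = λ^2 - 3λ + 2.
This factors as (λ - 1)·(λ - 2) = 0.
Eigenvalues: 1, 2.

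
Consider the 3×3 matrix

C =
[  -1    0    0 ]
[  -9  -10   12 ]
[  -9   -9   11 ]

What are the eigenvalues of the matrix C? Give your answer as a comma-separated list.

-1, -1, 2

Set up det(μI - C) = 0.
Expanding along the first row, p(μ) = μ^3 - 3μ - 2.
Rational-root test: μ = -1 gives p(-1) = 0.
Dividing by (μ + 1) leaves μ^2 - μ - 2.
The quadratic factors as (μ + 1)·(μ - 2).
Eigenvalues: -1, -1, 2.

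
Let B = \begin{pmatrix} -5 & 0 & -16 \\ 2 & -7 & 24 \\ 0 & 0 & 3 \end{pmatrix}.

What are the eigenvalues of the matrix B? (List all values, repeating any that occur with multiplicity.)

-7, -5, 3

The characteristic polynomial is p(μ) = det(μI - B).
Expanding along the first row, p(μ) = μ^3 + 9μ^2 - μ - 105.
Rational-root test: μ = 3 gives p(3) = 0.
Factor out (μ - 3): p(μ) = (μ - 3)·(μ^2 + 12μ + 35).
The quadratic factors as (μ + 7)·(μ + 5).
Eigenvalues: -7, -5, 3.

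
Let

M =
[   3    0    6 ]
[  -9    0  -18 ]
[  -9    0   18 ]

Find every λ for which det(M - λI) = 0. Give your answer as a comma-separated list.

Set up det(λI - M) = 0.
Expanding the 3×3 determinant: p(λ) = λ^3 - 21λ^2 + 108λ.
Rational-root test: λ = 0 gives p(0) = 0.
Factor out λ: p(λ) = λ·(λ^2 - 21λ + 108).
The quadratic factors as (λ - 9)·(λ - 12).
Eigenvalues: 0, 9, 12.

0, 9, 12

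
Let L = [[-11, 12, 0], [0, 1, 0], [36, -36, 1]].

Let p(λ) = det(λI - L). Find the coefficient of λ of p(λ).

-21

p(λ) = λ^3 + 9λ^2 - 21λ + 11.
The coefficient of λ is -21.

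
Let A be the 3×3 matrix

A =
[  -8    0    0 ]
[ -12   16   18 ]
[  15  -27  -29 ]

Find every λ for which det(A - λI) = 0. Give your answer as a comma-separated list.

Compute the characteristic polynomial p(t) = det(tI - A).
Cofactor expansion gives p(t) = t^3 + 21t^2 + 126t + 176.
Since p(-2) = 0, t = -2 is a root.
Factor out (t + 2): p(t) = (t + 2)·(t^2 + 19t + 88).
The quadratic factors as (t + 11)·(t + 8).
Eigenvalues: -11, -8, -2.

-11, -8, -2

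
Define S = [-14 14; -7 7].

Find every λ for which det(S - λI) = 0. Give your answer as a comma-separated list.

det(S - lambda·I) = (-14 - lambda)(7 - lambda) - (14)·(-7) = lambda^2 + 7·lambda.
This factors as (lambda + 7)·lambda = 0.
Eigenvalues: -7, 0.

-7, 0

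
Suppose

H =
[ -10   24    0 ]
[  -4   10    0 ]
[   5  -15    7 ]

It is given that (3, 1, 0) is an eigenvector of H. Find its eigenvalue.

Compute Hv: H·(3, 1, 0) = (-6, -2, 0).
Since Hv = λv, compare component 1: -6 = λ·3, so λ = -2.

-2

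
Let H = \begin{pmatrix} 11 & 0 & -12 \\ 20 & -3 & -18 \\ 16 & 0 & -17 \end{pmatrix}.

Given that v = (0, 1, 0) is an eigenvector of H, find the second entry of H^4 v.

81

First find the eigenvalue: Hv = (0, -3, 0) = -3·(0, 1, 0), so λ = -3.
Then H^4 v = λ^4·v = (-3)^4·(0, 1, 0) = 81·(0, 1, 0) = (0, 81, 0).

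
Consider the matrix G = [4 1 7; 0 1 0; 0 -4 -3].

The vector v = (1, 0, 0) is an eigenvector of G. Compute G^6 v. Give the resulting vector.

(4096, 0, 0)

First find the eigenvalue: Gv = (4, 0, 0) = 4·(1, 0, 0), so λ = 4.
Then G^6 v = λ^6·v = 4^6·(1, 0, 0) = 4096·(1, 0, 0) = (4096, 0, 0).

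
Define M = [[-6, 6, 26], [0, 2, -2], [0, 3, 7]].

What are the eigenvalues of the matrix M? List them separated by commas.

Compute the characteristic polynomial p(lambda) = det(lambda·I - M).
Cofactor expansion gives p(lambda) = lambda^3 - 3·lambda^2 - 34·lambda + 120.
Try lambda = 4: p(4) = 0, so 4 is a root.
Factor out (lambda - 4): p(lambda) = (lambda - 4)·(lambda^2 + lambda - 30).
The quadratic factors as (lambda + 6)·(lambda - 5).
Eigenvalues: -6, 4, 5.

-6, 4, 5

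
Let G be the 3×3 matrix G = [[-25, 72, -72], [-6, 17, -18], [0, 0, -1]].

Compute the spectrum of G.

The characteristic polynomial is p(r) = det(rI - G).
Expanding the 3×3 determinant: p(r) = r^3 + 9r^2 + 15r + 7.
Since p(-1) = 0, r = -1 is a root.
Dividing by (r + 1) leaves r^2 + 8r + 7.
The quadratic factors as (r + 7)·(r + 1).
Eigenvalues: -7, -1, -1.

-7, -1, -1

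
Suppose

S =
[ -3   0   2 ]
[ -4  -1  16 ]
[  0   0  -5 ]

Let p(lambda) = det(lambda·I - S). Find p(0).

15

p(0) = det(0·I − S) = det(−S) = (−1)^3·det(S).
det(S) = -15, so p(0) = 15.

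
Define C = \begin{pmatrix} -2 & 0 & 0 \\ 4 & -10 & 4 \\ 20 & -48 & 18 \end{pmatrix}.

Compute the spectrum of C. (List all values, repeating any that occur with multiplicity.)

Set up det(λI - C) = 0.
Expanding the 3×3 determinant: p(λ) = λ^3 - 6λ^2 - 4λ + 24.
Since p(-2) = 0, λ = -2 is a root.
Factor out (λ + 2): p(λ) = (λ + 2)·(λ^2 - 8λ + 12).
The quadratic factors as (λ - 2)·(λ - 6).
Eigenvalues: -2, 2, 6.

-2, 2, 6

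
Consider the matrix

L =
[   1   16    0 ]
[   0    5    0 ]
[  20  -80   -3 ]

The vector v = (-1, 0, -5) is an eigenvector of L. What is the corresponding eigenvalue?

1

Compute Lv: L·(-1, 0, -5) = (-1, 0, -5).
Since Lv = λv, compare component 1: -1 = λ·-1, so λ = 1.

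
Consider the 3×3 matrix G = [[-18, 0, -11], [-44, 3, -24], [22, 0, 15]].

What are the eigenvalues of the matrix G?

-7, 3, 4

Compute the characteristic polynomial p(μ) = det(μI - G).
Expanding the 3×3 determinant: p(μ) = μ^3 - 37μ + 84.
Since p(-7) = 0, μ = -7 is a root.
Factor out (μ + 7): p(μ) = (μ + 7)·(μ^2 - 7μ + 12).
The quadratic factors as (μ - 3)·(μ - 4).
Eigenvalues: -7, 3, 4.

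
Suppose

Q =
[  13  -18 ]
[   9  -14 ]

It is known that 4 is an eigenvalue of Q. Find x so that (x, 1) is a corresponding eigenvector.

We need (Q - 4I)v = 0.
Q - 4I = [[9, -18], [9, -18]].
Row 1: (9)·x + (-18)·1 = 0
Row 2: (9)·x + (-18)·1 = 0
Solving gives x = 2.
Check: Q·(2, 1) = (8, 4) = 4·(2, 1).

2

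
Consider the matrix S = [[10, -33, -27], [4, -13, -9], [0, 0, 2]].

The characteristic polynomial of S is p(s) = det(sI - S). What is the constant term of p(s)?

p(s) = s^3 + s^2 - 4s - 4.
The constant term is -4.

-4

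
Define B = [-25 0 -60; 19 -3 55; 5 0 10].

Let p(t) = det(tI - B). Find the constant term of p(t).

150

p(t) = t^3 + 18t^2 + 95t + 150.
The constant term is 150.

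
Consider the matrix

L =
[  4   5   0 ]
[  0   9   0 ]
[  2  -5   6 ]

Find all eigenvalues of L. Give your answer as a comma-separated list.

4, 6, 9

Compute the characteristic polynomial p(λ) = det(λI - L).
Expanding along the first row, p(λ) = λ^3 - 19λ^2 + 114λ - 216.
Rational-root test: λ = 6 gives p(6) = 0.
Factor out (λ - 6): p(λ) = (λ - 6)·(λ^2 - 13λ + 36).
The quadratic factors as (λ - 4)·(λ - 9).
Eigenvalues: 4, 6, 9.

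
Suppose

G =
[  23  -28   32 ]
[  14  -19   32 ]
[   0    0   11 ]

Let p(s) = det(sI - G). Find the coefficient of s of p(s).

p(s) = s^3 - 15s^2 - s + 495.
The coefficient of s is -1.

-1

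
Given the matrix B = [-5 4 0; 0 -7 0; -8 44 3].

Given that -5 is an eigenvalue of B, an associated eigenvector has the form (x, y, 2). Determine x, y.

2, 0

We need (B + 5I)v = 0.
B + 5I = [[0, 4, 0], [0, -2, 0], [-8, 44, 8]].
Row 1: (0)·x + (4)·y + (0)·2 = 0
Row 2: (0)·x + (-2)·y + (0)·2 = 0
Row 3: (-8)·x + (44)·y + (8)·2 = 0
Solving gives x = 2, y = 0.
Check: B·(2, 0, 2) = (-10, 0, -10) = -5·(2, 0, 2).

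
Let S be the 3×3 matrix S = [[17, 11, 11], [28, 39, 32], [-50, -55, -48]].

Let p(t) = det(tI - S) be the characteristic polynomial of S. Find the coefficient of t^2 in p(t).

The coefficient of t^2 of det(tI - S) is −trace(S).
trace(S) = (17) + (39) + (-48) = 8, so the coefficient is -8.

-8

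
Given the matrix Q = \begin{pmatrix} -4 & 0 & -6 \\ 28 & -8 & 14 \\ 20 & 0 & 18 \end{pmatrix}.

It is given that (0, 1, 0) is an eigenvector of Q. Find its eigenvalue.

Compute Qv: Q·(0, 1, 0) = (0, -8, 0).
Since Qv = λv, compare component 2: -8 = λ·1, so λ = -8.

-8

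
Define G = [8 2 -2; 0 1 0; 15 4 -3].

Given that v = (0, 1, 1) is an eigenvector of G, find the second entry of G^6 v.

First find the eigenvalue: Gv = (0, 1, 1) = 1·(0, 1, 1), so λ = 1.
Then G^6 v = λ^6·v = 1^6·(0, 1, 1) = 1·(0, 1, 1) = (0, 1, 1).

1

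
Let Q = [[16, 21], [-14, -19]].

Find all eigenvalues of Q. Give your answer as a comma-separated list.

det(Q - λI) = (16 - λ)(-19 - λ) - (21)·(-14) = λ^2 + 3λ - 10.
This factors as (λ + 5)·(λ - 2) = 0.
Eigenvalues: -5, 2.

-5, 2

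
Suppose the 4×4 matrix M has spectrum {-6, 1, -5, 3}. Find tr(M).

trace(M) is the sum of the eigenvalues: (-6) + (1) + (-5) + (3) = -7.

-7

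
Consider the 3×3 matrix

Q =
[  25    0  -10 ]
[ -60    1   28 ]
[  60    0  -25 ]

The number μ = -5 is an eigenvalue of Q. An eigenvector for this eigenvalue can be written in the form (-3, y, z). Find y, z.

We need (Q + 5I)v = 0.
Q + 5I = [[30, 0, -10], [-60, 6, 28], [60, 0, -20]].
Row 1: (30)·-3 + (0)·y + (-10)·z = 0
Row 2: (-60)·-3 + (6)·y + (28)·z = 0
Row 3: (60)·-3 + (0)·y + (-20)·z = 0
Solving gives y = 12, z = -9.
Check: Q·(-3, 12, -9) = (15, -60, 45) = -5·(-3, 12, -9).

12, -9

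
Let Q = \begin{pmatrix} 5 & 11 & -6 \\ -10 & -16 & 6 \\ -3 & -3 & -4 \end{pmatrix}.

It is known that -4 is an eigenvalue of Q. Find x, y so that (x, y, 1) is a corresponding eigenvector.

-3, 3

We need (Q + 4I)v = 0.
Q + 4I = [[9, 11, -6], [-10, -12, 6], [-3, -3, 0]].
Row 1: (9)·x + (11)·y + (-6)·1 = 0
Row 2: (-10)·x + (-12)·y + (6)·1 = 0
Row 3: (-3)·x + (-3)·y + (0)·1 = 0
Solving gives x = -3, y = 3.
Check: Q·(-3, 3, 1) = (12, -12, -4) = -4·(-3, 3, 1).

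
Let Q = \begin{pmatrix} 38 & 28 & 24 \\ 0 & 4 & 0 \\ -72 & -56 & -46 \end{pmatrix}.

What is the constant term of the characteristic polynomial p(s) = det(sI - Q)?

p(0) = det(0·I − Q) = det(−Q) = (−1)^3·det(Q).
det(Q) = -80, so p(0) = 80.

80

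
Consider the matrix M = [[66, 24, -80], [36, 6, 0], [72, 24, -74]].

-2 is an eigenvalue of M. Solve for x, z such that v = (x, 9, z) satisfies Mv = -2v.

We need (M + 2I)v = 0.
M + 2I = [[68, 24, -80], [36, 8, 0], [72, 24, -72]].
Row 1: (68)·x + (24)·9 + (-80)·z = 0
Row 2: (36)·x + (8)·9 + (0)·z = 0
Row 3: (72)·x + (24)·9 + (-72)·z = 0
Solving gives x = -2, z = 1.
Check: M·(-2, 9, 1) = (4, -18, -2) = -2·(-2, 9, 1).

-2, 1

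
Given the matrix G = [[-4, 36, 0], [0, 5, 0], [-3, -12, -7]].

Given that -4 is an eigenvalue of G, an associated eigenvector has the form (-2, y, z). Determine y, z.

We need (G + 4I)v = 0.
G + 4I = [[0, 36, 0], [0, 9, 0], [-3, -12, -3]].
Row 1: (0)·-2 + (36)·y + (0)·z = 0
Row 2: (0)·-2 + (9)·y + (0)·z = 0
Row 3: (-3)·-2 + (-12)·y + (-3)·z = 0
Solving gives y = 0, z = 2.
Check: G·(-2, 0, 2) = (8, 0, -8) = -4·(-2, 0, 2).

0, 2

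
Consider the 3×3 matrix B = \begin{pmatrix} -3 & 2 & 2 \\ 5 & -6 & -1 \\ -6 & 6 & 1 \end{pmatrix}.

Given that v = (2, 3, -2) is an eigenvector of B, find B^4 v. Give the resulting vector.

(32, 48, -32)

First find the eigenvalue: Bv = (-4, -6, 4) = -2·(2, 3, -2), so λ = -2.
Then B^4 v = λ^4·v = (-2)^4·(2, 3, -2) = 16·(2, 3, -2) = (32, 48, -32).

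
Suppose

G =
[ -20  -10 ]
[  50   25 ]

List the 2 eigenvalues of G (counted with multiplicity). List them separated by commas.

det(G - λI) = (-20 - λ)(25 - λ) - (-10)·(50) = λ^2 - 5λ.
This factors as λ·(λ - 5) = 0.
Eigenvalues: 0, 5.

0, 5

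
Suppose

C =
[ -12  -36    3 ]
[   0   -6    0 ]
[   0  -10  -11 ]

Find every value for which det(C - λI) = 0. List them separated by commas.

Compute the characteristic polynomial p(r) = det(rI - C).
Cofactor expansion gives p(r) = r^3 + 29r^2 + 270r + 792.
Try r = -11: p(-11) = 0, so -11 is a root.
Dividing by (r + 11) leaves r^2 + 18r + 72.
The quadratic factors as (r + 12)·(r + 6).
Eigenvalues: -12, -11, -6.

-12, -11, -6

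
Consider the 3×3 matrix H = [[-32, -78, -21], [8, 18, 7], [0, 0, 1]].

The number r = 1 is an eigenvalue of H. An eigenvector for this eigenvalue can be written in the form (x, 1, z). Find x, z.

We need (H - 1I)v = 0.
H - 1I = [[-33, -78, -21], [8, 17, 7], [0, 0, 0]].
Row 1: (-33)·x + (-78)·1 + (-21)·z = 0
Row 2: (8)·x + (17)·1 + (7)·z = 0
Row 3: (0)·x + (0)·1 + (0)·z = 0
Solving gives x = -3, z = 1.
Check: H·(-3, 1, 1) = (-3, 1, 1) = 1·(-3, 1, 1).

-3, 1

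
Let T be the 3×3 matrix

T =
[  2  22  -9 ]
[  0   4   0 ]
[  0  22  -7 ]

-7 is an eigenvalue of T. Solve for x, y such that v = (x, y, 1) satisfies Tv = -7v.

1, 0

We need (T + 7I)v = 0.
T + 7I = [[9, 22, -9], [0, 11, 0], [0, 22, 0]].
Row 1: (9)·x + (22)·y + (-9)·1 = 0
Row 2: (0)·x + (11)·y + (0)·1 = 0
Row 3: (0)·x + (22)·y + (0)·1 = 0
Solving gives x = 1, y = 0.
Check: T·(1, 0, 1) = (-7, 0, -7) = -7·(1, 0, 1).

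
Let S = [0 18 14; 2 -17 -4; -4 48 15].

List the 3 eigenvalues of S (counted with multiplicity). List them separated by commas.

-5, -4, 7

The characteristic polynomial is p(λ) = det(λI - S).
Cofactor expansion gives p(λ) = λ^3 + 2λ^2 - 43λ - 140.
Since p(-4) = 0, λ = -4 is a root.
Dividing by (λ + 4) leaves λ^2 - 2λ - 35.
The quadratic factors as (λ + 5)·(λ - 7).
Eigenvalues: -5, -4, 7.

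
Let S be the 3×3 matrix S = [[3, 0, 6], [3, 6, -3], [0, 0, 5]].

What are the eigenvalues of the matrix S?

The characteristic polynomial is p(t) = det(tI - S).
Cofactor expansion gives p(t) = t^3 - 14t^2 + 63t - 90.
Rational-root test: t = 5 gives p(5) = 0.
Dividing by (t - 5) leaves t^2 - 9t + 18.
The quadratic factors as (t - 3)·(t - 6).
Eigenvalues: 3, 5, 6.

3, 5, 6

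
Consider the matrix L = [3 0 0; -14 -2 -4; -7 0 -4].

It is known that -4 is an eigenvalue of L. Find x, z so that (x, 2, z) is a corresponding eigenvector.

We need (L + 4I)v = 0.
L + 4I = [[7, 0, 0], [-14, 2, -4], [-7, 0, 0]].
Row 1: (7)·x + (0)·2 + (0)·z = 0
Row 2: (-14)·x + (2)·2 + (-4)·z = 0
Row 3: (-7)·x + (0)·2 + (0)·z = 0
Solving gives x = 0, z = 1.
Check: L·(0, 2, 1) = (0, -8, -4) = -4·(0, 2, 1).

0, 1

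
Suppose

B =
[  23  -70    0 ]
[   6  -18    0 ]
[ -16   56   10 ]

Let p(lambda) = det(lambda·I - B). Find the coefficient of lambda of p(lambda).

p(lambda) = lambda^3 - 15·lambda^2 + 56·lambda - 60.
The coefficient of lambda is 56.

56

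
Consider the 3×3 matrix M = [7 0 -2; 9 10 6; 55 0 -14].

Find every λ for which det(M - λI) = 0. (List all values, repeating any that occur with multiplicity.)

Set up det(λI - M) = 0.
Cofactor expansion gives p(λ) = λ^3 - 3λ^2 - 58λ - 120.
Since p(-3) = 0, λ = -3 is a root.
Dividing by (λ + 3) leaves λ^2 - 6λ - 40.
The quadratic factors as (λ + 4)·(λ - 10).
Eigenvalues: -4, -3, 10.

-4, -3, 10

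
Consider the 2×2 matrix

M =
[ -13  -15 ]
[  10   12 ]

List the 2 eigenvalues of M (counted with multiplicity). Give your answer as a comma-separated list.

det(M - rI) = (-13 - r)(12 - r) - (-15)·(10) = r^2 + r - 6.
This factors as (r + 3)·(r - 2) = 0.
Eigenvalues: -3, 2.

-3, 2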